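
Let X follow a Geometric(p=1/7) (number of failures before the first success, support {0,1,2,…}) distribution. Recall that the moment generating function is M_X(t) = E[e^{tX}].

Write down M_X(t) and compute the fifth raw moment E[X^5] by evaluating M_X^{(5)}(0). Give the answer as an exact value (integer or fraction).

E[X^5] = d^5M/dt^5 |_{t=0} = 1277646

M_X(t) = 1/(7*(1 - 6*e^(t)/7))
dM/dt = 6*e^(t)/(36*e^(2*t) - 84*e^(t) + 49)
d^2M/dt^2 = (-36*e^(2*t) - 42*e^(t))/(216*e^(3*t) - 756*e^(2*t) + 882*e^(t) - 343)
d^3M/dt^3 = (216*e^(3*t) + 1008*e^(2*t) + 294*e^(t))/(1296*e^(4*t) - 6048*e^(3*t) + 10584*e^(2*t) - 8232*e^(t) + 2401)
d^4M/dt^4 = (-1296*e^(4*t) - 16632*e^(3*t) - 19404*e^(2*t) - 2058*e^(t))/(7776*e^(5*t) - 45360*e^(4*t) + 105840*e^(3*t) - 123480*e^(2*t) + 72030*e^(t) - 16807)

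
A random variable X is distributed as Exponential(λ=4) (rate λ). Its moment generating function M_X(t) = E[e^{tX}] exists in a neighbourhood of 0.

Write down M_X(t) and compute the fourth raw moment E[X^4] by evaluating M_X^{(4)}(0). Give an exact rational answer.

M_X(t) = 4/(4 - t)
dM/dt = 4/(t^2 - 8*t + 16)
d^2M/dt^2 = -8/(t^3 - 12*t^2 + 48*t - 64)
d^3M/dt^3 = 24/(t^4 - 16*t^3 + 96*t^2 - 256*t + 256)
d^4M/dt^4 = -96/(t^5 - 20*t^4 + 160*t^3 - 640*t^2 + 1280*t - 1024)

E[X^4] = d^4M/dt^4 |_{t=0} = 3/32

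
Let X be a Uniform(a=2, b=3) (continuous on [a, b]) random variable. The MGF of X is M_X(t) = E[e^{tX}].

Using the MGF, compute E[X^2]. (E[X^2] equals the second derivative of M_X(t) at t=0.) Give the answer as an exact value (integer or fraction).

M_X(t) = (e^(3*t) - e^(2*t))/t
M^(2)(t) = (9*t^2*e^(3*t) - 4*t^2*e^(2*t) - 6*t*e^(3*t) + 4*t*e^(2*t) + 2*e^(3*t) - 2*e^(2*t))/t^3

E[X^2] = M^(2)(0) = 19/3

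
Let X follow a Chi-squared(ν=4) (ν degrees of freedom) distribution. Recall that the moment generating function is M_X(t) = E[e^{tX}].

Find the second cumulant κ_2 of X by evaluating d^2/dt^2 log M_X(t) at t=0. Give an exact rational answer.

M_X(t) = (1 - 2*t)^(-2)
K_X(t) = log M_X(t) = -2*log(1 - 2*t)
D^2[K](t) = 8/(4*t^2 - 4*t + 1)

κ_2 = D^2[K](0) = 8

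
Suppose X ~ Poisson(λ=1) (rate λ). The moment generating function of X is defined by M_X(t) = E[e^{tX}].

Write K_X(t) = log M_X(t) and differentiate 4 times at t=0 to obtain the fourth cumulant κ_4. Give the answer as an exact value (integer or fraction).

M_X(t) = e^(e^(t) - 1)
K_X(t) = log M_X(t) = e^(t) - 1
K^(4)(t) = e^(t)

κ_4 = K^(4)(0) = 1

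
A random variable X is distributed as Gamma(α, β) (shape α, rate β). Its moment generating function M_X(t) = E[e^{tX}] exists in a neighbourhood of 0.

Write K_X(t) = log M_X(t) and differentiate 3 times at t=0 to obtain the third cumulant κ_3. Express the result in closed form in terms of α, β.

M_X(t) = (β/(β - t))^α
K_X(t) = log M_X(t) = α*(log(β) - log(β - t))
D^3[K](t) = -2*α/(-β^3 + 3*β^2*t - 3*β*t^2 + t^3)

κ_3 = D^3[K](0) = 2*α/β^3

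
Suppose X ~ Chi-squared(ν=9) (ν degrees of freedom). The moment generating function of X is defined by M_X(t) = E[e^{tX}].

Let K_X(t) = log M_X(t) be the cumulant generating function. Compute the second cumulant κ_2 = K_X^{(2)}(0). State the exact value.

M_X(t) = (1 - 2*t)^(-9/2)
K_X(t) = log M_X(t) = -9*log(1 - 2*t)/2
D^2[K](t) = 18/(4*t^2 - 4*t + 1)

κ_2 = D^2[K](0) = 18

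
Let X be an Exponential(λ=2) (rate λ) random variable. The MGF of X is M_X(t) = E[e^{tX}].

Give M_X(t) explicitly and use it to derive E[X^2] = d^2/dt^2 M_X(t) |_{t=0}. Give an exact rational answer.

M_X(t) = 2/(2 - t)
M^(2)(t) = -4/(t^3 - 6*t^2 + 12*t - 8)

E[X^2] = M^(2)(0) = 1/2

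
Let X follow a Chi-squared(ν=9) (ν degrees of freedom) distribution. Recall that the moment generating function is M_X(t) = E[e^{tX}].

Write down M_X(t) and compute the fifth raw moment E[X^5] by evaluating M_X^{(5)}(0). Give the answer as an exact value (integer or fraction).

E[X^5] = M′′′′′(0) = 328185

M_X(t) = (1 - 2*t)^(-9/2)
M′(t) = -9/(32*t^5*√(1 - 2*t) - 80*t^4*√(1 - 2*t) + 80*t^3*√(1 - 2*t) - 40*t^2*√(1 - 2*t) + 10*t*√(1 - 2*t) - √(1 - 2*t))
M′′(t) = 99/(64*t^6*√(1 - 2*t) - 192*t^5*√(1 - 2*t) + 240*t^4*√(1 - 2*t) - 160*t^3*√(1 - 2*t) + 60*t^2*√(1 - 2*t) - 12*t*√(1 - 2*t) + √(1 - 2*t))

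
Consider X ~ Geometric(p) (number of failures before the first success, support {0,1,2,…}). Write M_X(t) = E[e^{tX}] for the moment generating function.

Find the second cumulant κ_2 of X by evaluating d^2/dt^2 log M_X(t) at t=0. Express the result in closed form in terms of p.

κ_2 = d^2K/dt^2 |_{t=0} = (1 - p)/p^2

M_X(t) = p/(-(1 - p)*e^(t) + 1)
K_X(t) = log M_X(t) = log(p) - log(-(1 - p)*e^(t) + 1)
dK/dt = (-p*e^(t) + e^(t))/(p*e^(t) - e^(t) + 1)
d^2K/dt^2 = (-p*e^(t) + e^(t))/(p^2*e^(2*t) - 2*p*e^(2*t) + 2*p*e^(t) + e^(2*t) - 2*e^(t) + 1)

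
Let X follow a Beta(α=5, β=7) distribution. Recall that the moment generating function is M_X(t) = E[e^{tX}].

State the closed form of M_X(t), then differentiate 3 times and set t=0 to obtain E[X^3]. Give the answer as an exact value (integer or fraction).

M_X(t) = ₁F₁(5; 12; t)
M′(t) = 5*₁F₁(6; 13; t)/12
M′′(t) = 5*₁F₁(7; 14; t)/26
M′′′(t) = 5*₁F₁(8; 15; t)/52

E[X^3] = M′′′(0) = 5/52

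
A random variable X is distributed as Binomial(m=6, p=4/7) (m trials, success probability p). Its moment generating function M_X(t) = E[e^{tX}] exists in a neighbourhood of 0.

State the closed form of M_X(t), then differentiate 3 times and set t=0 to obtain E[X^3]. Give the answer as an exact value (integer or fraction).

E[X^3] = D^3[M](0) = 18936/343

M_X(t) = (4*e^(t)/7 + 3/7)^6
D^3[M](t) = 884736*e^(6*t)/117649 + 2304000*e^(5*t)/117649 + 2211840*e^(4*t)/117649 + 933120*e^(3*t)/117649 + 155520*e^(2*t)/117649 + 5832*e^(t)/117649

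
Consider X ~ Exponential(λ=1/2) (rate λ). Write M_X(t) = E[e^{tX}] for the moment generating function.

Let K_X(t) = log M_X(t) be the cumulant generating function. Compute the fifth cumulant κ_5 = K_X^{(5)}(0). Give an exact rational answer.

κ_5 = K′′′′′(0) = 768

M_X(t) = 1/(2*(1/2 - t))
K_X(t) = log M_X(t) = -log(1/2 - t) - log(2)
K′(t) = -2/(2*t - 1)
K′′(t) = 4/(4*t^2 - 4*t + 1)
K′′′(t) = -16/(8*t^3 - 12*t^2 + 6*t - 1)
K′′′′(t) = 96/(16*t^4 - 32*t^3 + 24*t^2 - 8*t + 1)
K′′′′′(t) = -768/(32*t^5 - 80*t^4 + 80*t^3 - 40*t^2 + 10*t - 1)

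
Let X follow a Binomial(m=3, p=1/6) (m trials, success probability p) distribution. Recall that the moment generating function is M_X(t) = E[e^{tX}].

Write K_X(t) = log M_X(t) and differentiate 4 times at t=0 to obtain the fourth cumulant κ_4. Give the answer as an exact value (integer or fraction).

M_X(t) = (e^(t)/6 + 5/6)^3
K_X(t) = log M_X(t) = 3*log(e^(t)/6 + 5/6)
K′(t) = 3*e^(t)/(e^(t) + 5)
K′′(t) = 15*e^(t)/(e^(2*t) + 10*e^(t) + 25)
K′′′(t) = (-15*e^(2*t) + 75*e^(t))/(e^(3*t) + 15*e^(2*t) + 75*e^(t) + 125)
K′′′′(t) = (15*e^(3*t) - 300*e^(2*t) + 375*e^(t))/(e^(4*t) + 20*e^(3*t) + 150*e^(2*t) + 500*e^(t) + 625)

κ_4 = K′′′′(0) = 5/72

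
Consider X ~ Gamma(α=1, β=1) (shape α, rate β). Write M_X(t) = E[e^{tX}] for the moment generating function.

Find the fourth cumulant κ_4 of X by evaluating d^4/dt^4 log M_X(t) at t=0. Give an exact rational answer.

M_X(t) = 1/(1 - t)
K_X(t) = log M_X(t) = -log(1 - t)
D^4[K](t) = 6/(t^4 - 4*t^3 + 6*t^2 - 4*t + 1)

κ_4 = D^4[K](0) = 6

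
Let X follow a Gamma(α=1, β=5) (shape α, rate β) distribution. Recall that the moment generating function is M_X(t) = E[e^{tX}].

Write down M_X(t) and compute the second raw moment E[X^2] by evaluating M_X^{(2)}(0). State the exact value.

E[X^2] = D^2[M](0) = 2/25

M_X(t) = 5/(5 - t)
D^2[M](t) = -10/(t^3 - 15*t^2 + 75*t - 125)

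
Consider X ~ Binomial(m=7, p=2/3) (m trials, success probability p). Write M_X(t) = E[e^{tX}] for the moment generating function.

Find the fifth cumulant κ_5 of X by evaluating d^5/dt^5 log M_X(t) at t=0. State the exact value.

M_X(t) = (2*e^(t)/3 + 1/3)^7
K_X(t) = log M_X(t) = 7*log(2*e^(t)/3 + 1/3)
D^5[K](t) = (-112*e^(4*t) + 616*e^(3*t) - 308*e^(2*t) + 14*e^(t))/(32*e^(5*t) + 80*e^(4*t) + 80*e^(3*t) + 40*e^(2*t) + 10*e^(t) + 1)

κ_5 = D^5[K](0) = 70/81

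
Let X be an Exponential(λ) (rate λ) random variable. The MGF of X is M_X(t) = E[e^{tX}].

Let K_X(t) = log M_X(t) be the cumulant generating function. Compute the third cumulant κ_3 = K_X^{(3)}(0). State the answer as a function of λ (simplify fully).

M_X(t) = λ/(λ - t)
K_X(t) = log M_X(t) = log(λ) - log(λ - t)
D^3[K](t) = -2/(-λ^3 + 3*λ^2*t - 3*λ*t^2 + t^3)

κ_3 = D^3[K](0) = 2/λ^3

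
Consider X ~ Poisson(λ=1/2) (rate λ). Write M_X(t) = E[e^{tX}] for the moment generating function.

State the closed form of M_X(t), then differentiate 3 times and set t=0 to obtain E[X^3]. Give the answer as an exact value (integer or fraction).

M_X(t) = e^(e^(t)/2 - 1/2)
M′(t) = e^(-1/2)*e^(t)*e^(e^(t)/2)/2
M′′(t) = (e^(2*t)*e^(e^(t)/2) + 2*e^(t)*e^(e^(t)/2))*e^(-1/2)/4
M′′′(t) = (e^(3*t)*e^(e^(t)/2) + 6*e^(2*t)*e^(e^(t)/2) + 4*e^(t)*e^(e^(t)/2))*e^(-1/2)/8

E[X^3] = M′′′(0) = 11/8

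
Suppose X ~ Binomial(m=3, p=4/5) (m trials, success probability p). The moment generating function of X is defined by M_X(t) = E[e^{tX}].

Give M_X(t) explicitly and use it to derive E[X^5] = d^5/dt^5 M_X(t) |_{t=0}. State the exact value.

E[X^5] = D^5[M](0) = 684/5

M_X(t) = (4*e^(t)/5 + 1/5)^3
D^5[M](t) = 15552*e^(3*t)/125 + 1536*e^(2*t)/125 + 12*e^(t)/125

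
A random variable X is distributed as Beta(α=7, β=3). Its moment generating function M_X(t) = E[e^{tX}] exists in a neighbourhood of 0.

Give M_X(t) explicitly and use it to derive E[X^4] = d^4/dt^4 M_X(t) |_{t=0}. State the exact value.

M_X(t) = ₁F₁(7; 10; t)
M′(t) = 7*₁F₁(8; 11; t)/10
M′′(t) = 28*₁F₁(9; 12; t)/55
M′′′(t) = 21*₁F₁(10; 13; t)/55
M′′′′(t) = 42*₁F₁(11; 14; t)/143

E[X^4] = M′′′′(0) = 42/143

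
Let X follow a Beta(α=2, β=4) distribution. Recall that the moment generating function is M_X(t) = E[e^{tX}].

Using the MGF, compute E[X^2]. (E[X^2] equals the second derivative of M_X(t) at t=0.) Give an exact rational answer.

M_X(t) = ₁F₁(2; 6; t)
D^2[M](t) = ₁F₁(4; 8; t)/7

E[X^2] = D^2[M](0) = 1/7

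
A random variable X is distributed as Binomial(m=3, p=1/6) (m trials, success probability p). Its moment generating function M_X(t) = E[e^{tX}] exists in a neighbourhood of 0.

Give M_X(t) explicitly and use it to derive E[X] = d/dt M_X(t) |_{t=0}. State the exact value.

E[X] = D[M](0) = 1/2

M_X(t) = (e^(t)/6 + 5/6)^3
D[M](t) = e^(3*t)/72 + 5*e^(2*t)/36 + 25*e^(t)/72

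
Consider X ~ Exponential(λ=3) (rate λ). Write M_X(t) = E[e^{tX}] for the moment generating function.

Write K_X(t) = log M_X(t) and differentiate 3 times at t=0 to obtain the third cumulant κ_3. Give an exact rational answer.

M_X(t) = 3/(3 - t)
K_X(t) = log M_X(t) = -log(3 - t) + log(3)
K′(t) = -1/(t - 3)
K′′(t) = 1/(t^2 - 6*t + 9)
K′′′(t) = -2/(t^3 - 9*t^2 + 27*t - 27)

κ_3 = K′′′(0) = 2/27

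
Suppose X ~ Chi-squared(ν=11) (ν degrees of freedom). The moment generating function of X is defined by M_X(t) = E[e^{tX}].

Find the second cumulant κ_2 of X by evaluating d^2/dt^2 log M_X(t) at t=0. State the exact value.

M_X(t) = (1 - 2*t)^(-11/2)
K_X(t) = log M_X(t) = -11*log(1 - 2*t)/2
D^2[K](t) = 22/(4*t^2 - 4*t + 1)

κ_2 = D^2[K](0) = 22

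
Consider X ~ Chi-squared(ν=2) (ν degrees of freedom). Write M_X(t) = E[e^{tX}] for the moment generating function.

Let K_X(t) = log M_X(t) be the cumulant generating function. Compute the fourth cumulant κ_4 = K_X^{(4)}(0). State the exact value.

κ_4 = K′′′′(0) = 96

M_X(t) = 1/(1 - 2*t)
K_X(t) = log M_X(t) = -log(1 - 2*t)
K′(t) = -2/(2*t - 1)
K′′(t) = 4/(4*t^2 - 4*t + 1)
K′′′(t) = -16/(8*t^3 - 12*t^2 + 6*t - 1)
K′′′′(t) = 96/(16*t^4 - 32*t^3 + 24*t^2 - 8*t + 1)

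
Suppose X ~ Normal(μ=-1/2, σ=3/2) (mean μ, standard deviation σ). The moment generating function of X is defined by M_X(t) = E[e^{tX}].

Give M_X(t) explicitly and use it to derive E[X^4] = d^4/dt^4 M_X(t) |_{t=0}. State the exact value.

E[X^4] = M^(4)(0) = 149/8

M_X(t) = e^(9*t^2/8 - t/2)
M^(4)(t) = (6561*t^4*e^(9*t^2/8) - 5832*t^3*e^(9*t^2/8) + 19440*t^2*e^(9*t^2/8) - 8064*t*e^(9*t^2/8) + 4768*e^(9*t^2/8))*e^(-t/2)/256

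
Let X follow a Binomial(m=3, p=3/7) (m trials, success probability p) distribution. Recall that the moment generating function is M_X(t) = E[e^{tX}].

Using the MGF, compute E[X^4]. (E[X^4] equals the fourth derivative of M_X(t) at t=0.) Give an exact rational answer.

E[X^4] = D^4[M](0) = 4059/343

M_X(t) = (3*e^(t)/7 + 4/7)^3
D^4[M](t) = 2187*e^(3*t)/343 + 1728*e^(2*t)/343 + 144*e^(t)/343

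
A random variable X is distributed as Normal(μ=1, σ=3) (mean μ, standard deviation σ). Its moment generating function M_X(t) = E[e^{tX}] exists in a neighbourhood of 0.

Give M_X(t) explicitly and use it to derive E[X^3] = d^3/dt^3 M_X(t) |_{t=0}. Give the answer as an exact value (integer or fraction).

E[X^3] = D^3[M](0) = 28

M_X(t) = e^(9*t^2/2 + t)
D^3[M](t) = 729*t^3*e^(t)*e^(9*t^2/2) + 243*t^2*e^(t)*e^(9*t^2/2) + 270*t*e^(t)*e^(9*t^2/2) + 28*e^(t)*e^(9*t^2/2)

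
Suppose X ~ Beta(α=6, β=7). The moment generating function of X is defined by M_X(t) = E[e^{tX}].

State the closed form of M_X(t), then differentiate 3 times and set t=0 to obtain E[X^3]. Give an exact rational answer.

M_X(t) = ₁F₁(6; 13; t)
M′(t) = 6*₁F₁(7; 14; t)/13
M′′(t) = 3*₁F₁(8; 15; t)/13
M′′′(t) = 8*₁F₁(9; 16; t)/65

E[X^3] = M′′′(0) = 8/65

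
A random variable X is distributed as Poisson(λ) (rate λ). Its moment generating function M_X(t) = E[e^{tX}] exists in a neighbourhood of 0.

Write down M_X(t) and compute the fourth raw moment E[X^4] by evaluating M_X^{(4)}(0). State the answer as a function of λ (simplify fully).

M_X(t) = e^(λ*(e^(t) - 1))
D^4[M](t) = (λ^4*e^(4*t)*e^(λ*e^(t)) + 6*λ^3*e^(3*t)*e^(λ*e^(t)) + 7*λ^2*e^(2*t)*e^(λ*e^(t)) + λ*e^(t)*e^(λ*e^(t)))*e^(-λ)

E[X^4] = D^4[M](0) = λ*(λ^3 + 6*λ^2 + 7*λ + 1)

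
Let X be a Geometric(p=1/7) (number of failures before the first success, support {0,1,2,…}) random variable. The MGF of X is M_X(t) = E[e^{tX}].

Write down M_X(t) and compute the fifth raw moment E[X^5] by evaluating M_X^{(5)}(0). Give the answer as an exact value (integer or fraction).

E[X^5] = M^(5)(0) = 1277646

M_X(t) = 1/(7*(1 - 6*e^(t)/7))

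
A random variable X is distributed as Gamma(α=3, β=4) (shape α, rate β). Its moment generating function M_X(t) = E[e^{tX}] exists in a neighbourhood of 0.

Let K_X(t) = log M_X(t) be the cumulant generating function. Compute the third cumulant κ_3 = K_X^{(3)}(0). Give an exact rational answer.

M_X(t) = 64/(4 - t)^3
K_X(t) = log M_X(t) = -3*log(4 - t) + 6*log(2)
D^3[K](t) = -6/(t^3 - 12*t^2 + 48*t - 64)

κ_3 = D^3[K](0) = 3/32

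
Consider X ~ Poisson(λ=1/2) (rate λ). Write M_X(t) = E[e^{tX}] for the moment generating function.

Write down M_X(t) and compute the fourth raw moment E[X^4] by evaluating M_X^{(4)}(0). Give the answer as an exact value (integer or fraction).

M_X(t) = e^(e^(t)/2 - 1/2)
M′(t) = e^(-1/2)*e^(t)*e^(e^(t)/2)/2
M′′(t) = (e^(2*t)*e^(e^(t)/2) + 2*e^(t)*e^(e^(t)/2))*e^(-1/2)/4
M′′′(t) = (e^(3*t)*e^(e^(t)/2) + 6*e^(2*t)*e^(e^(t)/2) + 4*e^(t)*e^(e^(t)/2))*e^(-1/2)/8
M′′′′(t) = (e^(4*t)*e^(e^(t)/2) + 12*e^(3*t)*e^(e^(t)/2) + 28*e^(2*t)*e^(e^(t)/2) + 8*e^(t)*e^(e^(t)/2))*e^(-1/2)/16

E[X^4] = M′′′′(0) = 49/16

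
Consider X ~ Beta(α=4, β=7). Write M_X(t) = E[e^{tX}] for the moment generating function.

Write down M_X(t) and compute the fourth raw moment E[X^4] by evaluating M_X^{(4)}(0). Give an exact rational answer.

M_X(t) = ₁F₁(4; 11; t)
M^(4)(t) = 5*₁F₁(8; 15; t)/143

E[X^4] = M^(4)(0) = 5/143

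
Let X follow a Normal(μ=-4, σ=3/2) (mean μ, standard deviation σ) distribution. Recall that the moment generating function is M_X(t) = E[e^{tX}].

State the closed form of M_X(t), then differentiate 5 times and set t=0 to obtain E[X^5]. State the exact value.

E[X^5] = D^5[M](0) = -11071/4

M_X(t) = e^(9*t^2/8 - 4*t)
D^5[M](t) = (59049*t^5*e^(9*t^2/8) - 524880*t^4*e^(9*t^2/8) + 2128680*t^3*e^(9*t^2/8) - 4717440*t^2*e^(9*t^2/8) + 5612400*t*e^(9*t^2/8) - 2834176*e^(9*t^2/8))*e^(-4*t)/1024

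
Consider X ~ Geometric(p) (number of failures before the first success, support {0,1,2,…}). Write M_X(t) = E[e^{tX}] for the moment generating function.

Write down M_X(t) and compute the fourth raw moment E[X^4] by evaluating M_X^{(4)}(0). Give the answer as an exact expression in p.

M_X(t) = p/(-(1 - p)*e^(t) + 1)
M′(t) = (-p^2*e^(t) + p*e^(t))/(p^2*e^(2*t) - 2*p*e^(2*t) + 2*p*e^(t) + e^(2*t) - 2*e^(t) + 1)

E[X^4] = M′′′′(0) = 1 - 15/p + 50/p^2 - 60/p^3 + 24/p^4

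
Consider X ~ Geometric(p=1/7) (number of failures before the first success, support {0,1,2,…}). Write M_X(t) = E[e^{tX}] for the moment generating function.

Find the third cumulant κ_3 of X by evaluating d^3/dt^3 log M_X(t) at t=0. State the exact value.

κ_3 = K^(3)(0) = 546

M_X(t) = 1/(7*(1 - 6*e^(t)/7))
K_X(t) = log M_X(t) = -log(1 - 6*e^(t)/7) - log(7)
K^(3)(t) = (-252*e^(2*t) - 294*e^(t))/(216*e^(3*t) - 756*e^(2*t) + 882*e^(t) - 343)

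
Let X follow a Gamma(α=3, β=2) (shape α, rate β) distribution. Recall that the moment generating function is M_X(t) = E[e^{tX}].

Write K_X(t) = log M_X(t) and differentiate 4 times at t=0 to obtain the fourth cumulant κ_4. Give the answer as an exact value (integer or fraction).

κ_4 = K^(4)(0) = 9/8

M_X(t) = 8/(2 - t)^3
K_X(t) = log M_X(t) = -3*log(2 - t) + 3*log(2)
K^(4)(t) = 18/(t^4 - 8*t^3 + 24*t^2 - 32*t + 16)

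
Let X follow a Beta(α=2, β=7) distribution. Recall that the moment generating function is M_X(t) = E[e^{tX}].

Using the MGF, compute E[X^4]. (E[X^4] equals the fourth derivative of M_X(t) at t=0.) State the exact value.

M_X(t) = ₁F₁(2; 9; t)
dM/dt = 2*₁F₁(3; 10; t)/9
d^2M/dt^2 = ₁F₁(4; 11; t)/15
d^3M/dt^3 = 4*₁F₁(5; 12; t)/165
d^4M/dt^4 = ₁F₁(6; 13; t)/99

E[X^4] = d^4M/dt^4 |_{t=0} = 1/99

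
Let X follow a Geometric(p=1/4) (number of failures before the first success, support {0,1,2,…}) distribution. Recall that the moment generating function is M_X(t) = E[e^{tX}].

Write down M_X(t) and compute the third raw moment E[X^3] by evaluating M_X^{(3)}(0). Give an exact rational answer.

M_X(t) = 1/(4*(1 - 3*e^(t)/4))
dM/dt = 3*e^(t)/(9*e^(2*t) - 24*e^(t) + 16)
d^2M/dt^2 = (-9*e^(2*t) - 12*e^(t))/(27*e^(3*t) - 108*e^(2*t) + 144*e^(t) - 64)
d^3M/dt^3 = (27*e^(3*t) + 144*e^(2*t) + 48*e^(t))/(81*e^(4*t) - 432*e^(3*t) + 864*e^(2*t) - 768*e^(t) + 256)

E[X^3] = d^3M/dt^3 |_{t=0} = 219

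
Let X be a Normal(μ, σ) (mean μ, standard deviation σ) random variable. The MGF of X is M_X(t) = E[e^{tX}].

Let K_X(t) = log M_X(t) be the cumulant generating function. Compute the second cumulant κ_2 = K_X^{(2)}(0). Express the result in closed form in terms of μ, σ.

M_X(t) = e^(μ*t + σ^2*t^2/2)
K_X(t) = log M_X(t) = μ*t + σ^2*t^2/2
D^2[K](t) = σ^2

κ_2 = D^2[K](0) = σ^2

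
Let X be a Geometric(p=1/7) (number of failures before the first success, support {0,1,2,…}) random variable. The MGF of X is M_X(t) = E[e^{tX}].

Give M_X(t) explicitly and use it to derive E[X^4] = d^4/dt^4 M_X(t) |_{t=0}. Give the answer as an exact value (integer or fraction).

E[X^4] = d^4M/dt^4 |_{t=0} = 39390

M_X(t) = 1/(7*(1 - 6*e^(t)/7))
dM/dt = 6*e^(t)/(36*e^(2*t) - 84*e^(t) + 49)
d^2M/dt^2 = (-36*e^(2*t) - 42*e^(t))/(216*e^(3*t) - 756*e^(2*t) + 882*e^(t) - 343)
d^3M/dt^3 = (216*e^(3*t) + 1008*e^(2*t) + 294*e^(t))/(1296*e^(4*t) - 6048*e^(3*t) + 10584*e^(2*t) - 8232*e^(t) + 2401)
d^4M/dt^4 = (-1296*e^(4*t) - 16632*e^(3*t) - 19404*e^(2*t) - 2058*e^(t))/(7776*e^(5*t) - 45360*e^(4*t) + 105840*e^(3*t) - 123480*e^(2*t) + 72030*e^(t) - 16807)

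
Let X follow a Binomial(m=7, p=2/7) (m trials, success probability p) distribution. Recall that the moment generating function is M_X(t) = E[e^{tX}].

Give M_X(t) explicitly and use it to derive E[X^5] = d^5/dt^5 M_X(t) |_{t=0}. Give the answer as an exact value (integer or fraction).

E[X^5] = D^5[M](0) = 568202/2401

M_X(t) = (2*e^(t)/7 + 5/7)^7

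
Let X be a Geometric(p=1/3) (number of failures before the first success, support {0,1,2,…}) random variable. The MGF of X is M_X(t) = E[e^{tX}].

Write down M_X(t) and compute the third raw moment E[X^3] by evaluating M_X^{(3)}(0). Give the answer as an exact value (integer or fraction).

M_X(t) = 1/(3*(1 - 2*e^(t)/3))
dM/dt = 2*e^(t)/(4*e^(2*t) - 12*e^(t) + 9)
d^2M/dt^2 = (-4*e^(2*t) - 6*e^(t))/(8*e^(3*t) - 36*e^(2*t) + 54*e^(t) - 27)
d^3M/dt^3 = (8*e^(3*t) + 48*e^(2*t) + 18*e^(t))/(16*e^(4*t) - 96*e^(3*t) + 216*e^(2*t) - 216*e^(t) + 81)

E[X^3] = d^3M/dt^3 |_{t=0} = 74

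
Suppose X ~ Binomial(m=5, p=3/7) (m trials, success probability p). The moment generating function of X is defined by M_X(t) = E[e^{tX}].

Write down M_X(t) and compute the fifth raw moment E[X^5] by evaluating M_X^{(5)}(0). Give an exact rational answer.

M_X(t) = (3*e^(t)/7 + 4/7)^5
M^(5)(t) = 759375*e^(5*t)/16807 + 1658880*e^(4*t)/16807 + 1049760*e^(3*t)/16807 + 184320*e^(2*t)/16807 + 3840*e^(t)/16807

E[X^5] = M^(5)(0) = 3656175/16807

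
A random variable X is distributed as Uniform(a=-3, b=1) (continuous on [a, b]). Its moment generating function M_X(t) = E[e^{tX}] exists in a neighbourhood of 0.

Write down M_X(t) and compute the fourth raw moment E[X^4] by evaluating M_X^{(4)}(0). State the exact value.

E[X^4] = M^(4)(0) = 61/5

M_X(t) = (e^(t) - e^(-3*t))/(4*t)
M^(4)(t) = (t^4*e^(4*t) - 81*t^4 - 4*t^3*e^(4*t) - 108*t^3 + 12*t^2*e^(4*t) - 108*t^2 - 24*t*e^(4*t) - 72*t + 24*e^(4*t) - 24)*e^(-3*t)/(4*t^5)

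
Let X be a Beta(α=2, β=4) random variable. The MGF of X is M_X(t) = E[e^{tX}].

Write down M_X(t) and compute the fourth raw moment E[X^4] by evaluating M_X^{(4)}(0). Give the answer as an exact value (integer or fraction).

E[X^4] = M′′′′(0) = 5/126

M_X(t) = ₁F₁(2; 6; t)
M′(t) = ₁F₁(3; 7; t)/3
M′′(t) = ₁F₁(4; 8; t)/7
M′′′(t) = ₁F₁(5; 9; t)/14
M′′′′(t) = 5*₁F₁(6; 10; t)/126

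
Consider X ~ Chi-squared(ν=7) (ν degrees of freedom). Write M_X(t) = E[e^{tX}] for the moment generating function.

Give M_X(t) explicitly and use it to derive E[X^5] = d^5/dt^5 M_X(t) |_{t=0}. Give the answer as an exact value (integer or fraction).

M_X(t) = (1 - 2*t)^(-7/2)
M′(t) = 7/(16*t^4*√(1 - 2*t) - 32*t^3*√(1 - 2*t) + 24*t^2*√(1 - 2*t) - 8*t*√(1 - 2*t) + √(1 - 2*t))
M′′(t) = -63/(32*t^5*√(1 - 2*t) - 80*t^4*√(1 - 2*t) + 80*t^3*√(1 - 2*t) - 40*t^2*√(1 - 2*t) + 10*t*√(1 - 2*t) - √(1 - 2*t))
M′′′(t) = 693/(64*t^6*√(1 - 2*t) - 192*t^5*√(1 - 2*t) + 240*t^4*√(1 - 2*t) - 160*t^3*√(1 - 2*t) + 60*t^2*√(1 - 2*t) - 12*t*√(1 - 2*t) + √(1 - 2*t))

E[X^5] = M′′′′′(0) = 135135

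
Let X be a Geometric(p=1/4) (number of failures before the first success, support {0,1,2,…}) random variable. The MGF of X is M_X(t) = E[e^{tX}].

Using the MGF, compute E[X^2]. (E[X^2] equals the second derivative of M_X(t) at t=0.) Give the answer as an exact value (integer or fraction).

E[X^2] = d^2M/dt^2 |_{t=0} = 21

M_X(t) = 1/(4*(1 - 3*e^(t)/4))
dM/dt = 3*e^(t)/(9*e^(2*t) - 24*e^(t) + 16)
d^2M/dt^2 = (-9*e^(2*t) - 12*e^(t))/(27*e^(3*t) - 108*e^(2*t) + 144*e^(t) - 64)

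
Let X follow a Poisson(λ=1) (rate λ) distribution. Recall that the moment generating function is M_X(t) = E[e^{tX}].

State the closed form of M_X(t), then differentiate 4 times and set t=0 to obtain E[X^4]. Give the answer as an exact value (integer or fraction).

E[X^4] = d^4M/dt^4 |_{t=0} = 15

M_X(t) = e^(e^(t) - 1)
dM/dt = e^(-1)*e^(t)*e^(e^(t))
d^2M/dt^2 = (e^(2*t)*e^(e^(t)) + e^(t)*e^(e^(t)))*e^(-1)
d^3M/dt^3 = (e^(3*t)*e^(e^(t)) + 3*e^(2*t)*e^(e^(t)) + e^(t)*e^(e^(t)))*e^(-1)
d^4M/dt^4 = (e^(4*t)*e^(e^(t)) + 6*e^(3*t)*e^(e^(t)) + 7*e^(2*t)*e^(e^(t)) + e^(t)*e^(e^(t)))*e^(-1)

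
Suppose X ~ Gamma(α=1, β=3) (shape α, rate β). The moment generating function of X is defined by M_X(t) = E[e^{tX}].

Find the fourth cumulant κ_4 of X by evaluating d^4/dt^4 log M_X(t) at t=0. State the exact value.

κ_4 = K^(4)(0) = 2/27

M_X(t) = 3/(3 - t)
K_X(t) = log M_X(t) = -log(3 - t) + log(3)
K^(4)(t) = 6/(t^4 - 12*t^3 + 54*t^2 - 108*t + 81)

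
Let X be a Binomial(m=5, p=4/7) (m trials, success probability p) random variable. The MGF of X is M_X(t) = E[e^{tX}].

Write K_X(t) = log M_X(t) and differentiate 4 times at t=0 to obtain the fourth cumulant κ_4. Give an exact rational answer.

κ_4 = K′′′′(0) = -1380/2401

M_X(t) = (4*e^(t)/7 + 3/7)^5
K_X(t) = log M_X(t) = 5*log(4*e^(t)/7 + 3/7)
K′(t) = 20*e^(t)/(4*e^(t) + 3)
K′′(t) = 60*e^(t)/(16*e^(2*t) + 24*e^(t) + 9)
K′′′(t) = (-240*e^(2*t) + 180*e^(t))/(64*e^(3*t) + 144*e^(2*t) + 108*e^(t) + 27)
K′′′′(t) = (960*e^(3*t) - 2880*e^(2*t) + 540*e^(t))/(256*e^(4*t) + 768*e^(3*t) + 864*e^(2*t) + 432*e^(t) + 81)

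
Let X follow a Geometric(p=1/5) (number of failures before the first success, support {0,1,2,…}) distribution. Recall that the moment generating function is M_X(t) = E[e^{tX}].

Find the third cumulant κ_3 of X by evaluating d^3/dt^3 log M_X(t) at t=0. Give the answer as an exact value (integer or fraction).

κ_3 = d^3K/dt^3 |_{t=0} = 180

M_X(t) = 1/(5*(1 - 4*e^(t)/5))
K_X(t) = log M_X(t) = -log(1 - 4*e^(t)/5) - log(5)
dK/dt = -4*e^(t)/(4*e^(t) - 5)
d^2K/dt^2 = 20*e^(t)/(16*e^(2*t) - 40*e^(t) + 25)
d^3K/dt^3 = (-80*e^(2*t) - 100*e^(t))/(64*e^(3*t) - 240*e^(2*t) + 300*e^(t) - 125)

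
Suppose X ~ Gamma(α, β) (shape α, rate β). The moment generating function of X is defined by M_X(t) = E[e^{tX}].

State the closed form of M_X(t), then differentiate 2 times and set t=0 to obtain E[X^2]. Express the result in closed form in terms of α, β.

M_X(t) = (β/(β - t))^α
M^(2)(t) = (α^2*β^α*(1/(β - t))^α + α*β^α*(1/(β - t))^α)/(β^2 - 2*β*t + t^2)

E[X^2] = M^(2)(0) = α*(α + 1)/β^2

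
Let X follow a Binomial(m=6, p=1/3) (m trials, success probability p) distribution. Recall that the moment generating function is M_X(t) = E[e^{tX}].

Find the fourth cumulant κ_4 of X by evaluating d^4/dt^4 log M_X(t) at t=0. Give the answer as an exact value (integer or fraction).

M_X(t) = (e^(t)/3 + 2/3)^6
K_X(t) = log M_X(t) = 6*log(e^(t)/3 + 2/3)
K′(t) = 6*e^(t)/(e^(t) + 2)
K′′(t) = 12*e^(t)/(e^(2*t) + 4*e^(t) + 4)
K′′′(t) = (-12*e^(2*t) + 24*e^(t))/(e^(3*t) + 6*e^(2*t) + 12*e^(t) + 8)
K′′′′(t) = (12*e^(3*t) - 96*e^(2*t) + 48*e^(t))/(e^(4*t) + 8*e^(3*t) + 24*e^(2*t) + 32*e^(t) + 16)

κ_4 = K′′′′(0) = -4/9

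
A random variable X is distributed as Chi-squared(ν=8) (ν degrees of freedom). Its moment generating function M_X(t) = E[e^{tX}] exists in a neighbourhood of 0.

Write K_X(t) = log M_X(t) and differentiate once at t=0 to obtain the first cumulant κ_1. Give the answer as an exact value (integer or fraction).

κ_1 = dK/dt |_{t=0} = 8

M_X(t) = (1 - 2*t)^(-4)
K_X(t) = log M_X(t) = -4*log(1 - 2*t)
dK/dt = -8/(2*t - 1)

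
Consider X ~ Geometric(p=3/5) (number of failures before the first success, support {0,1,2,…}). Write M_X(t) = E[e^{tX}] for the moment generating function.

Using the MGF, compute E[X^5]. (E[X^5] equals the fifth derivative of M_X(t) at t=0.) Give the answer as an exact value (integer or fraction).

M_X(t) = 3/(5*(1 - 2*e^(t)/5))

E[X^5] = M^(5)(0) = 9854/81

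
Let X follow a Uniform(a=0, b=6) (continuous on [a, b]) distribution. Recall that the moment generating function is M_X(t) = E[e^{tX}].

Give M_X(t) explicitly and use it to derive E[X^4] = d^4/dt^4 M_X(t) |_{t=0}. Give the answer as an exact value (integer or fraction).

E[X^4] = d^4M/dt^4 |_{t=0} = 1296/5

M_X(t) = (e^(6*t) - 1)/(6*t)
dM/dt = (6*t*e^(6*t) - e^(6*t) + 1)/(6*t^2)
d^2M/dt^2 = (18*t^2*e^(6*t) - 6*t*e^(6*t) + e^(6*t) - 1)/(3*t^3)
d^3M/dt^3 = (36*t^3*e^(6*t) - 18*t^2*e^(6*t) + 6*t*e^(6*t) - e^(6*t) + 1)/t^4
d^4M/dt^4 = (216*t^4*e^(6*t) - 144*t^3*e^(6*t) + 72*t^2*e^(6*t) - 24*t*e^(6*t) + 4*e^(6*t) - 4)/t^5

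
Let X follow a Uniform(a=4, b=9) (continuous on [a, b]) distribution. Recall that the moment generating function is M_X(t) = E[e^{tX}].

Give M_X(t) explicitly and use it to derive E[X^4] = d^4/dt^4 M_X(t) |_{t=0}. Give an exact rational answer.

M_X(t) = (e^(9*t) - e^(4*t))/(5*t)

E[X^4] = M^(4)(0) = 2321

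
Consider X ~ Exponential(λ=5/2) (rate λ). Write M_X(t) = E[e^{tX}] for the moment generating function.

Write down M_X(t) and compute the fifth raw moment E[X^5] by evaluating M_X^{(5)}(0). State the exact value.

M_X(t) = 5/(2*(5/2 - t))
D^5[M](t) = 19200/(64*t^6 - 960*t^5 + 6000*t^4 - 20000*t^3 + 37500*t^2 - 37500*t + 15625)

E[X^5] = D^5[M](0) = 768/625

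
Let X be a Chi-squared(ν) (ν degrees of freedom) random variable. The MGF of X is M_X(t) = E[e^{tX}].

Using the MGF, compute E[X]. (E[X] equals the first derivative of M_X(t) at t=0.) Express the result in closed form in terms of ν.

M_X(t) = (1 - 2*t)^(-ν/2)
M′(t) = -ν/(2*t*(1 - 2*t)^(ν/2) - (1 - 2*t)^(ν/2))

E[X] = M′(0) = ν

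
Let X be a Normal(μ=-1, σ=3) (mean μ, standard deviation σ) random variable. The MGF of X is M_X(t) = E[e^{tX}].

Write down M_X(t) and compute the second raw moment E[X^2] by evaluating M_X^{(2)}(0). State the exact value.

E[X^2] = d^2M/dt^2 |_{t=0} = 10

M_X(t) = e^(9*t^2/2 - t)
dM/dt = 9*t*e^(-t)*e^(9*t^2/2) - e^(-t)*e^(9*t^2/2)
d^2M/dt^2 = (81*t^2*e^(9*t^2/2) - 18*t*e^(9*t^2/2) + 10*e^(9*t^2/2))*e^(-t)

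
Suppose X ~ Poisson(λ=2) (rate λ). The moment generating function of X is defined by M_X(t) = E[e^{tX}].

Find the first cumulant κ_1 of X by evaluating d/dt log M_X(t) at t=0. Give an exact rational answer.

κ_1 = D[K](0) = 2

M_X(t) = e^(2*e^(t) - 2)
K_X(t) = log M_X(t) = 2*e^(t) - 2
D[K](t) = 2*e^(t)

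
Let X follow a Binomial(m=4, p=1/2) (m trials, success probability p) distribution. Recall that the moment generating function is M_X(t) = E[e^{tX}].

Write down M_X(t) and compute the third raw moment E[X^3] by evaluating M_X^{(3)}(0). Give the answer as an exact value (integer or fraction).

M_X(t) = (e^(t)/2 + 1/2)^4
D^3[M](t) = 4*e^(4*t) + 27*e^(3*t)/4 + 3*e^(2*t) + e^(t)/4

E[X^3] = D^3[M](0) = 14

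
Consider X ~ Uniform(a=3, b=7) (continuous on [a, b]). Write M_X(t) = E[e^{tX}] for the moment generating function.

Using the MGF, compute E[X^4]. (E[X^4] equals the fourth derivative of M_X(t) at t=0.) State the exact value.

E[X^4] = D^4[M](0) = 4141/5

M_X(t) = (e^(7*t) - e^(3*t))/(4*t)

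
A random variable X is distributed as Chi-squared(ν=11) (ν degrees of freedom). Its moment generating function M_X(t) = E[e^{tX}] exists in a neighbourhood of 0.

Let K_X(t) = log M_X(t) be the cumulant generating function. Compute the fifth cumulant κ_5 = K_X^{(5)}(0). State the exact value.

κ_5 = K^(5)(0) = 4224

M_X(t) = (1 - 2*t)^(-11/2)
K_X(t) = log M_X(t) = -11*log(1 - 2*t)/2
K^(5)(t) = -4224/(32*t^5 - 80*t^4 + 80*t^3 - 40*t^2 + 10*t - 1)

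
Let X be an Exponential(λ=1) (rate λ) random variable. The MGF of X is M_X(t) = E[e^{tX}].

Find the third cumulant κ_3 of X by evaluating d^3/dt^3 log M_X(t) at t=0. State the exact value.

κ_3 = D^3[K](0) = 2

M_X(t) = 1/(1 - t)
K_X(t) = log M_X(t) = -log(1 - t)
D^3[K](t) = -2/(t^3 - 3*t^2 + 3*t - 1)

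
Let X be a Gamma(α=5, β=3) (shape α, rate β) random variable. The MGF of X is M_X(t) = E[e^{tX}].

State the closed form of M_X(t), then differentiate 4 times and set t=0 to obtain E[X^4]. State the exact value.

M_X(t) = 243/(3 - t)^5
M^(4)(t) = -408240/(t^9 - 27*t^8 + 324*t^7 - 2268*t^6 + 10206*t^5 - 30618*t^4 + 61236*t^3 - 78732*t^2 + 59049*t - 19683)

E[X^4] = M^(4)(0) = 560/27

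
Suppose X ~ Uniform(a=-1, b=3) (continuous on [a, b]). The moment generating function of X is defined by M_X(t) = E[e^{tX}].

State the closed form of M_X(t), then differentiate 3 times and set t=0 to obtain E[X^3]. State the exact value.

M_X(t) = (e^(3*t) - e^(-t))/(4*t)
M^(3)(t) = (27*t^3*e^(4*t) + t^3 - 27*t^2*e^(4*t) + 3*t^2 + 18*t*e^(4*t) + 6*t - 6*e^(4*t) + 6)*e^(-t)/(4*t^4)

E[X^3] = M^(3)(0) = 5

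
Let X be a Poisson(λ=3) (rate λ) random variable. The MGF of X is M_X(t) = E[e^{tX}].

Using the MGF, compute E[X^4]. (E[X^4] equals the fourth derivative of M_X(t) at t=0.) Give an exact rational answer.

M_X(t) = e^(3*e^(t) - 3)
dM/dt = 3*e^(-3)*e^(t)*e^(3*e^(t))
d^2M/dt^2 = (9*e^(2*t)*e^(3*e^(t)) + 3*e^(t)*e^(3*e^(t)))*e^(-3)
d^3M/dt^3 = (27*e^(3*t)*e^(3*e^(t)) + 27*e^(2*t)*e^(3*e^(t)) + 3*e^(t)*e^(3*e^(t)))*e^(-3)
d^4M/dt^4 = (81*e^(4*t)*e^(3*e^(t)) + 162*e^(3*t)*e^(3*e^(t)) + 63*e^(2*t)*e^(3*e^(t)) + 3*e^(t)*e^(3*e^(t)))*e^(-3)

E[X^4] = d^4M/dt^4 |_{t=0} = 309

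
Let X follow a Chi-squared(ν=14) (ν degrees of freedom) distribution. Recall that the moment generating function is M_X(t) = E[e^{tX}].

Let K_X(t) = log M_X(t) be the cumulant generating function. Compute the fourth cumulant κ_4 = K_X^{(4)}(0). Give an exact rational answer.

M_X(t) = (1 - 2*t)^(-7)
K_X(t) = log M_X(t) = -7*log(1 - 2*t)
K′(t) = -14/(2*t - 1)
K′′(t) = 28/(4*t^2 - 4*t + 1)
K′′′(t) = -112/(8*t^3 - 12*t^2 + 6*t - 1)
K′′′′(t) = 672/(16*t^4 - 32*t^3 + 24*t^2 - 8*t + 1)

κ_4 = K′′′′(0) = 672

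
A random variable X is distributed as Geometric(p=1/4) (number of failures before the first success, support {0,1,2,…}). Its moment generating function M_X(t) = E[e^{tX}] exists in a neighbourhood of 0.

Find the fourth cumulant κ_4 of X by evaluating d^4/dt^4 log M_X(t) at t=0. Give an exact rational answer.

κ_4 = K′′′′(0) = 876

M_X(t) = 1/(4*(1 - 3*e^(t)/4))
K_X(t) = log M_X(t) = -log(1 - 3*e^(t)/4) - 2*log(2)
K′(t) = -3*e^(t)/(3*e^(t) - 4)
K′′(t) = 12*e^(t)/(9*e^(2*t) - 24*e^(t) + 16)
K′′′(t) = (-36*e^(2*t) - 48*e^(t))/(27*e^(3*t) - 108*e^(2*t) + 144*e^(t) - 64)
K′′′′(t) = (108*e^(3*t) + 576*e^(2*t) + 192*e^(t))/(81*e^(4*t) - 432*e^(3*t) + 864*e^(2*t) - 768*e^(t) + 256)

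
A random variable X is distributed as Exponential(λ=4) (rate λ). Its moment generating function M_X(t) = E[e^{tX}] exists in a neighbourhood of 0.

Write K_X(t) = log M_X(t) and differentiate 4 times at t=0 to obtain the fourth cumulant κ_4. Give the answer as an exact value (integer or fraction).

κ_4 = K^(4)(0) = 3/128

M_X(t) = 4/(4 - t)
K_X(t) = log M_X(t) = -log(4 - t) + 2*log(2)
K^(4)(t) = 6/(t^4 - 16*t^3 + 96*t^2 - 256*t + 256)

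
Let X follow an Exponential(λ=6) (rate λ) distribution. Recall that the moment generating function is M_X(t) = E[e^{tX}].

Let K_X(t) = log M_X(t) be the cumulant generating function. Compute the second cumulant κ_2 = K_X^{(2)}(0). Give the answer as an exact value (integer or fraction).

κ_2 = K′′(0) = 1/36

M_X(t) = 6/(6 - t)
K_X(t) = log M_X(t) = -log(6 - t) + log(6)
K′(t) = -1/(t - 6)
K′′(t) = 1/(t^2 - 12*t + 36)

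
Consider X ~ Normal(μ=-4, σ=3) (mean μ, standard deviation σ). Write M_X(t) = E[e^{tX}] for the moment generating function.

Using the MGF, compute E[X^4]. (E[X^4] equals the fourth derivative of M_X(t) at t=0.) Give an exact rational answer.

E[X^4] = M′′′′(0) = 1363

M_X(t) = e^(9*t^2/2 - 4*t)
M′(t) = 9*t*e^(-4*t)*e^(9*t^2/2) - 4*e^(-4*t)*e^(9*t^2/2)
M′′(t) = (81*t^2*e^(9*t^2/2) - 72*t*e^(9*t^2/2) + 25*e^(9*t^2/2))*e^(-4*t)
M′′′(t) = (729*t^3*e^(9*t^2/2) - 972*t^2*e^(9*t^2/2) + 675*t*e^(9*t^2/2) - 172*e^(9*t^2/2))*e^(-4*t)
M′′′′(t) = (6561*t^4*e^(9*t^2/2) - 11664*t^3*e^(9*t^2/2) + 12150*t^2*e^(9*t^2/2) - 6192*t*e^(9*t^2/2) + 1363*e^(9*t^2/2))*e^(-4*t)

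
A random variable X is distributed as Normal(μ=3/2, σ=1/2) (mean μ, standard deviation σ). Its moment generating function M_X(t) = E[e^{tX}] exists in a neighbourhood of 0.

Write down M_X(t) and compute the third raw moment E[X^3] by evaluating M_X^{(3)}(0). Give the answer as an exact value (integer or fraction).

E[X^3] = d^3M/dt^3 |_{t=0} = 9/2

M_X(t) = e^(t^2/8 + 3*t/2)
dM/dt = t*e^(3*t/2)*e^(t^2/8)/4 + 3*e^(3*t/2)*e^(t^2/8)/2
d^2M/dt^2 = t^2*e^(3*t/2)*e^(t^2/8)/16 + 3*t*e^(3*t/2)*e^(t^2/8)/4 + 5*e^(3*t/2)*e^(t^2/8)/2
d^3M/dt^3 = t^3*e^(3*t/2)*e^(t^2/8)/64 + 9*t^2*e^(3*t/2)*e^(t^2/8)/32 + 15*t*e^(3*t/2)*e^(t^2/8)/8 + 9*e^(3*t/2)*e^(t^2/8)/2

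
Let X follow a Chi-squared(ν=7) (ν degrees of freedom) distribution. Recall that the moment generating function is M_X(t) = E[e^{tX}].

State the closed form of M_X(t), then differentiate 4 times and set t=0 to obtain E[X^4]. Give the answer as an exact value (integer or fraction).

M_X(t) = (1 - 2*t)^(-7/2)

E[X^4] = D^4[M](0) = 9009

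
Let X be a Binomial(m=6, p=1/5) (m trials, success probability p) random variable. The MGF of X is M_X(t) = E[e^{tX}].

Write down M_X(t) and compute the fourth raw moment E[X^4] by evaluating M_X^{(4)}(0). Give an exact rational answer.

M_X(t) = (e^(t)/5 + 4/5)^6
M^(4)(t) = 1296*e^(6*t)/15625 + 24*e^(5*t)/25 + 12288*e^(4*t)/3125 + 20736*e^(3*t)/3125 + 12288*e^(2*t)/3125 + 6144*e^(t)/15625

E[X^4] = M^(4)(0) = 1992/125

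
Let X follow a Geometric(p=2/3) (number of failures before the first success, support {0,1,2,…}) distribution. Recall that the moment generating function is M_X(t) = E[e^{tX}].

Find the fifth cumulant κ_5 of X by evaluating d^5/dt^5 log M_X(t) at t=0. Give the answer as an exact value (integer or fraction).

M_X(t) = 2/(3*(1 - e^(t)/3))
K_X(t) = log M_X(t) = -log(1 - e^(t)/3) - log(3) + log(2)
D^5[K](t) = (-3*e^(4*t) - 99*e^(3*t) - 297*e^(2*t) - 81*e^(t))/(e^(5*t) - 15*e^(4*t) + 90*e^(3*t) - 270*e^(2*t) + 405*e^(t) - 243)

κ_5 = D^5[K](0) = 15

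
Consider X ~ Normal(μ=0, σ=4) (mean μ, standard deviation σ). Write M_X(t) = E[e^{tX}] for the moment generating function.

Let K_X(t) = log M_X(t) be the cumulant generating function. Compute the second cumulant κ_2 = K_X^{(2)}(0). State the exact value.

M_X(t) = e^(8*t^2)
K_X(t) = log M_X(t) = 8*t^2
dK/dt = 16*t
d^2K/dt^2 = 16

κ_2 = d^2K/dt^2 |_{t=0} = 16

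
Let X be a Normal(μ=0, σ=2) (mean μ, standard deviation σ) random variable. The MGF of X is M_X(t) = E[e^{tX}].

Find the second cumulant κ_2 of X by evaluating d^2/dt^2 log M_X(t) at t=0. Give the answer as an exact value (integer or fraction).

M_X(t) = e^(2*t^2)
K_X(t) = log M_X(t) = 2*t^2
D^2[K](t) = 4

κ_2 = D^2[K](0) = 4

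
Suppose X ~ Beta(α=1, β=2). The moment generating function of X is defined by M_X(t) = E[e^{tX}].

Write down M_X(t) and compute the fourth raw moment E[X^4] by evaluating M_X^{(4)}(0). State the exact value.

E[X^4] = d^4M/dt^4 |_{t=0} = 1/15

M_X(t) = ₁F₁(1; 3; t)
dM/dt = ₁F₁(2; 4; t)/3
d^2M/dt^2 = ₁F₁(3; 5; t)/6
d^3M/dt^3 = ₁F₁(4; 6; t)/10
d^4M/dt^4 = ₁F₁(5; 7; t)/15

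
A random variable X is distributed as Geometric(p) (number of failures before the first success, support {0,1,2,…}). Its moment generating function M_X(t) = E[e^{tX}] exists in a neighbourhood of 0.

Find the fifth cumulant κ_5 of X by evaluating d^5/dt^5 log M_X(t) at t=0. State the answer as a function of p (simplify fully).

κ_5 = D^5[K](0) = (p^4 - 15*p^3 + 50*p^2 - 60*p + 24)/p^5

M_X(t) = p/(-(1 - p)*e^(t) + 1)
K_X(t) = log M_X(t) = log(p) - log(-(1 - p)*e^(t) + 1)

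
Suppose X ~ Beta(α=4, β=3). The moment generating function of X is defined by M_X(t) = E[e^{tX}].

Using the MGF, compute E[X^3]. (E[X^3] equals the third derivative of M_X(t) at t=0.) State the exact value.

M_X(t) = ₁F₁(4; 7; t)
M^(3)(t) = 5*₁F₁(7; 10; t)/21

E[X^3] = M^(3)(0) = 5/21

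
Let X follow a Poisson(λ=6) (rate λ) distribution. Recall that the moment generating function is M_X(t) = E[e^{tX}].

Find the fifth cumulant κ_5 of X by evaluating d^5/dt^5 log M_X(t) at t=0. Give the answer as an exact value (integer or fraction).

M_X(t) = e^(6*e^(t) - 6)
K_X(t) = log M_X(t) = 6*e^(t) - 6
D^5[K](t) = 6*e^(t)

κ_5 = D^5[K](0) = 6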